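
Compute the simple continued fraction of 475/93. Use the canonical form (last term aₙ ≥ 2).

475 = 5*93 + 10
93 = 9*10 + 3
10 = 3*3 + 1
3 = 3*1 + 0  (stop)
So 475/93 = [5; 9, 3, 3].

[5; 9, 3, 3]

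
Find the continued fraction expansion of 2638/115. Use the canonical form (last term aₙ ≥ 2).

2638 = 22*115 + 108
115 = 1*108 + 7
108 = 15*7 + 3
7 = 2*3 + 1
3 = 3*1 + 0  (stop)
So 2638/115 = [22; 1, 15, 2, 3].

[22; 1, 15, 2, 3]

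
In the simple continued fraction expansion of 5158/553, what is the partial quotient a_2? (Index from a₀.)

5158 = 9·553 + 181   →  a_0 = 9
553 = 3·181 + 10   →  a_1 = 3
181 = 18·10 + 1   →  a_2 = 18

18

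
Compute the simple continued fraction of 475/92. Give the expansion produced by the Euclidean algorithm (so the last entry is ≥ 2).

[5; 6, 7, 2]

475 = 5×92 + 15
92 = 6×15 + 2
15 = 7×2 + 1
2 = 2×1 + 0  (stop)
So 475/92 = [5; 6, 7, 2].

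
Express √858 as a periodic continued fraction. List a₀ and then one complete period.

a₀ = ⌊√858⌋ = 29.

[29; 3, 2, 3, 58]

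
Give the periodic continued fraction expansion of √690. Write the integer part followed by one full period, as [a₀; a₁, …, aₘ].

a₀ = ⌊√690⌋ = 26.

[26; 3, 1, 2, 1, 3, 52]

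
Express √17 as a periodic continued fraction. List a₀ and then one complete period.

a₀ = ⌊√17⌋ = 4.
With m₀=0, d₀=1 and mₖ₊₁ = dₖaₖ − mₖ, dₖ₊₁ = (n − mₖ₊₁²)/dₖ, aₖ₊₁ = ⌊(a₀+mₖ₊₁)/dₖ₊₁⌋:
  k=1: m=4, d=1, a=8
d=1 and a=2a₀=8 at k=1, so the next step gives (m, d) = (4, 1) again — its k=1 value — and the period has length 1.

[4; 8]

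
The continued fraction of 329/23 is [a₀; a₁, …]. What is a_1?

3

329 = 14·23 + 7   →  a_0 = 14
23 = 3·7 + 2   →  a_1 = 3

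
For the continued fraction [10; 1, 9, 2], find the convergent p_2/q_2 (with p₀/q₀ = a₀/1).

Using pₖ = aₖpₖ₋₁ + pₖ₋₂, qₖ = aₖqₖ₋₁ + qₖ₋₂ (with p₋₁=1, p₋₂=0, q₋₁=0, q₋₂=1):
  k=0: a=10, p=10, q=1
  k=1: a=1, p=11, q=1
  k=2: a=9, p=109, q=10

109/10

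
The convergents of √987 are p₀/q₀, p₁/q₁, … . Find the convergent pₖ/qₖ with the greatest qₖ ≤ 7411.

√987 = [31; 2, 2, 2, 62, …] (period length 4).
Convergents:
  p_0/q_0 = 31/1
  p_1/q_1 = 63/2
  p_2/q_2 = 157/5
  p_3/q_3 = 377/12
  p_4/q_4 = 23531/749
  p_5/q_5 = 47439/1510
  p_6/q_6 = 118409/3769
  p_7/q_7 = 284257/9048
q_6 = 3769 ≤ 7411 < 9048 = q_7, so the answer is 118409/3769.

118409/3769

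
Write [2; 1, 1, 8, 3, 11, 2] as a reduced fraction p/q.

3168/1253

Fold from the inside: start with 2/1.
  11 + 1/2 = 23/2
  3 + 2/23 = 71/23
  8 + 23/71 = 591/71
  1 + 71/591 = 662/591
  1 + 591/662 = 1253/662
  2 + 662/1253 = 3168/1253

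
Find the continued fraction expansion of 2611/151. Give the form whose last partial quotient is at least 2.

2611 = 17·151 + 44
151 = 3·44 + 19
44 = 2·19 + 6
19 = 3·6 + 1
6 = 6·1 + 0  (stop)
So 2611/151 = [17; 3, 2, 3, 6].

[17; 3, 2, 3, 6]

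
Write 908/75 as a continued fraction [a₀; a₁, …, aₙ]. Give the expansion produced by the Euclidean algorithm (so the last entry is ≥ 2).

908 = 12*75 + 8
75 = 9*8 + 3
8 = 2*3 + 2
3 = 1*2 + 1
2 = 2*1 + 0  (stop)
So 908/75 = [12; 9, 2, 1, 2].

[12; 9, 2, 1, 2]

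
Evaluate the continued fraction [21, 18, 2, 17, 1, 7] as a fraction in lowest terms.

114429/5435

Using pₖ = aₖpₖ₋₁ + pₖ₋₂ and qₖ = aₖqₖ₋₁ + qₖ₋₂:
  k=0: a=21, p=21, q=1
  k=1: a=18, p=379, q=18
  k=2: a=2, p=779, q=37
  k=3: a=17, p=13622, q=647
  k=4: a=1, p=14401, q=684
  k=5: a=7, p=114429, q=5435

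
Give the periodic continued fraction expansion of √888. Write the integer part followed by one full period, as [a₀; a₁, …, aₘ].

a₀ = ⌊√888⌋ = 29.
With m₀=0, d₀=1 and mₖ₊₁ = dₖaₖ − mₖ, dₖ₊₁ = (n − mₖ₊₁²)/dₖ, aₖ₊₁ = ⌊(a₀+mₖ₊₁)/dₖ₊₁⌋:
  k=1: m=29, d=47, a=1
  k=2: m=18, d=12, a=3
  k=3: m=18, d=47, a=1
  k=4: m=29, d=1, a=58
d=1 and a=2a₀=58 at k=4, so the next step gives (m, d) = (29, 47) again — its k=1 value — and the period has length 4.

[29; 1, 3, 1, 58]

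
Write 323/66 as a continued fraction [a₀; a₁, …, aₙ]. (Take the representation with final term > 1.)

323 = 4·66 + 59
66 = 1·59 + 7
59 = 8·7 + 3
7 = 2·3 + 1
3 = 3·1 + 0  (stop)
So 323/66 = [4; 1, 8, 2, 3].

[4; 1, 8, 2, 3]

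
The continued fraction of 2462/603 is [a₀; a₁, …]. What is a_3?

1

2462 = 4·603 + 50   →  a_0 = 4
603 = 12·50 + 3   →  a_1 = 12
50 = 16·3 + 2   →  a_2 = 16
3 = 1·2 + 1   →  a_3 = 1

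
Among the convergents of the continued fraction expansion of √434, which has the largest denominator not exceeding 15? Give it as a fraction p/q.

125/6

√434 = [20; 1, 4, 1, 40, …] (period length 4).
Convergents:
  p_0/q_0 = 20/1
  p_1/q_1 = 21/1
  p_2/q_2 = 104/5
  p_3/q_3 = 125/6
  p_4/q_4 = 5104/245
q_3 = 6 ≤ 15 < 245 = q_4, so the answer is 125/6.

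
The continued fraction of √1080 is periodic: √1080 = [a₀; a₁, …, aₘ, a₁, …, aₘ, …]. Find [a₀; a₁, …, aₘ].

[32; 1, 6, 3, 6, 1, 64]

a₀ = ⌊√1080⌋ = 32.
With m₀=0, d₀=1 and mₖ₊₁ = dₖaₖ − mₖ, dₖ₊₁ = (n − mₖ₊₁²)/dₖ, aₖ₊₁ = ⌊(a₀+mₖ₊₁)/dₖ₊₁⌋:
  k=1: m=32, d=56, a=1
  k=2: m=24, d=9, a=6
  k=3: m=30, d=20, a=3
  k=4: m=30, d=9, a=6
  k=5: m=24, d=56, a=1
  k=6: m=32, d=1, a=64
d=1 and a=2a₀=64 at k=6, so the next step gives (m, d) = (32, 56) again — its k=1 value — and the period has length 6.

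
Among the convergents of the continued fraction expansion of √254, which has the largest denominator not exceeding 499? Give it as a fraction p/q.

7889/495

√254 = [15; 1, 14, 1, 30, …] (period length 4).
Convergents:
  p_0/q_0 = 15/1
  p_1/q_1 = 16/1
  p_2/q_2 = 239/15
  p_3/q_3 = 255/16
  p_4/q_4 = 7889/495
  p_5/q_5 = 8144/511
q_4 = 495 ≤ 499 < 511 = q_5, so the answer is 7889/495.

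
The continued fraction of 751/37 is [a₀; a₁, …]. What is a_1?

751 = 20·37 + 11   →  a_0 = 20
37 = 3·11 + 4   →  a_1 = 3

3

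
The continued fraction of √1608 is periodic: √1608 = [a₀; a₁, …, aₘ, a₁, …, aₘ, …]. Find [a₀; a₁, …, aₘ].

[40; 10, 80]

a₀ = ⌊√1608⌋ = 40.
With m₀=0, d₀=1 and mₖ₊₁ = dₖaₖ − mₖ, dₖ₊₁ = (n − mₖ₊₁²)/dₖ, aₖ₊₁ = ⌊(a₀+mₖ₊₁)/dₖ₊₁⌋:
  k=1: m=40, d=8, a=10
  k=2: m=40, d=1, a=80
d=1 and a=2a₀=80 at k=2, so the next step gives (m, d) = (40, 8) again — its k=1 value — and the period has length 2.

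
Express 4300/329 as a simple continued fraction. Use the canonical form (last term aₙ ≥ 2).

[13; 14, 3, 3, 2]

4300 = 13×329 + 23
329 = 14×23 + 7
23 = 3×7 + 2
7 = 3×2 + 1
2 = 2×1 + 0  (stop)
So 4300/329 = [13; 14, 3, 3, 2].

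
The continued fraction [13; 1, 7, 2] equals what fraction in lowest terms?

Using pₖ = aₖpₖ₋₁ + pₖ₋₂ and qₖ = aₖqₖ₋₁ + qₖ₋₂:
  k=0: a=13, p=13, q=1
  k=1: a=1, p=14, q=1
  k=2: a=7, p=111, q=8
  k=3: a=2, p=236, q=17

236/17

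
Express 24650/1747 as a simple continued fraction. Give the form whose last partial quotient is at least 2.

24650 = 14×1747 + 192
1747 = 9×192 + 19
192 = 10×19 + 2
19 = 9×2 + 1
2 = 2×1 + 0  (stop)
So 24650/1747 = [14; 9, 10, 9, 2].

[14; 9, 10, 9, 2]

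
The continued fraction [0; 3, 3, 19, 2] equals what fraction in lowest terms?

Fold from the inside: start with 2/1.
  19 + 1/2 = 39/2
  3 + 2/39 = 119/39
  3 + 39/119 = 396/119
  0 + 119/396 = 119/396

119/396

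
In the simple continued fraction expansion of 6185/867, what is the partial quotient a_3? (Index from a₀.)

9

6185 = 7·867 + 116   →  a_0 = 7
867 = 7·116 + 55   →  a_1 = 7
116 = 2·55 + 6   →  a_2 = 2
55 = 9·6 + 1   →  a_3 = 9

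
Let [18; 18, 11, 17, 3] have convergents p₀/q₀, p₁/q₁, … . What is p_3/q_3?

61406/3401

Using pₖ = aₖpₖ₋₁ + pₖ₋₂, qₖ = aₖqₖ₋₁ + qₖ₋₂ (with p₋₁=1, p₋₂=0, q₋₁=0, q₋₂=1):
  k=0: a=18, p=18, q=1
  k=1: a=18, p=325, q=18
  k=2: a=11, p=3593, q=199
  k=3: a=17, p=61406, q=3401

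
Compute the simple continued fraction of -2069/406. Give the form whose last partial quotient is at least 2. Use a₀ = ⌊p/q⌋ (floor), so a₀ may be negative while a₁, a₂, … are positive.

-2069 = -6·406 + 367
406 = 1·367 + 39
367 = 9·39 + 16
39 = 2·16 + 7
16 = 2·7 + 2
7 = 3·2 + 1
2 = 2·1 + 0  (stop)
So -2069/406 = [-6; 1, 9, 2, 2, 3, 2].

[-6; 1, 9, 2, 2, 3, 2]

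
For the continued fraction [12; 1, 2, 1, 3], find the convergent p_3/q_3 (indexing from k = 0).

Using pₖ = aₖpₖ₋₁ + pₖ₋₂, qₖ = aₖqₖ₋₁ + qₖ₋₂ (with p₋₁=1, p₋₂=0, q₋₁=0, q₋₂=1):
  k=0: a=12, p=12, q=1
  k=1: a=1, p=13, q=1
  k=2: a=2, p=38, q=3
  k=3: a=1, p=51, q=4

51/4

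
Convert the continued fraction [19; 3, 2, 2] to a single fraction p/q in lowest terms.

Using pₖ = aₖpₖ₋₁ + pₖ₋₂ and qₖ = aₖqₖ₋₁ + qₖ₋₂:
  k=0: a=19, p=19, q=1
  k=1: a=3, p=58, q=3
  k=2: a=2, p=135, q=7
  k=3: a=2, p=328, q=17

328/17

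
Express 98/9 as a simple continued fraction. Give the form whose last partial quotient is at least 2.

98 = 10*9 + 8
9 = 1*8 + 1
8 = 8*1 + 0  (stop)
So 98/9 = [10; 1, 8].

[10; 1, 8]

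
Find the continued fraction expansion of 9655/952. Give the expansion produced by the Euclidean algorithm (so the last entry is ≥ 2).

[10; 7, 19, 3, 2]

9655 = 10*952 + 135
952 = 7*135 + 7
135 = 19*7 + 2
7 = 3*2 + 1
2 = 2*1 + 0  (stop)
So 9655/952 = [10; 7, 19, 3, 2].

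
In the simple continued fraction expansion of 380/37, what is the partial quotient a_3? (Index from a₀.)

2

380 = 10·37 + 10   →  a_0 = 10
37 = 3·10 + 7   →  a_1 = 3
10 = 1·7 + 3   →  a_2 = 1
7 = 2·3 + 1   →  a_3 = 2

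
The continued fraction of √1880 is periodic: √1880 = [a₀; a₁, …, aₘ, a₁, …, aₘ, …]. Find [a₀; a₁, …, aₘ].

a₀ = ⌊√1880⌋ = 43.

[43; 2, 1, 3, 1, 2, 86]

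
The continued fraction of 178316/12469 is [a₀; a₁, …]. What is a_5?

178316 = 14·12469 + 3750   →  a_0 = 14
12469 = 3·3750 + 1219   →  a_1 = 3
3750 = 3·1219 + 93   →  a_2 = 3
1219 = 13·93 + 10   →  a_3 = 13
93 = 9·10 + 3   →  a_4 = 9
10 = 3·3 + 1   →  a_5 = 3

3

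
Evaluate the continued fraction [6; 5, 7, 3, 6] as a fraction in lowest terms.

4423/714

Fold from the inside: start with 6/1.
  3 + 1/6 = 19/6
  7 + 6/19 = 139/19
  5 + 19/139 = 714/139
  6 + 139/714 = 4423/714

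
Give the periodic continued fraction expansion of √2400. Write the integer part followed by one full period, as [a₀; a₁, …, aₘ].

a₀ = ⌊√2400⌋ = 48.
With m₀=0, d₀=1 and mₖ₊₁ = dₖaₖ − mₖ, dₖ₊₁ = (n − mₖ₊₁²)/dₖ, aₖ₊₁ = ⌊(a₀+mₖ₊₁)/dₖ₊₁⌋:
  k=1: m=48, d=96, a=1
  k=2: m=48, d=1, a=96
d=1 and a=2a₀=96 at k=2, so the next step gives (m, d) = (48, 96) again — its k=1 value — and the period has length 2.

[48; 1, 96]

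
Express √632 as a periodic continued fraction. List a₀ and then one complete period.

a₀ = ⌊√632⌋ = 25.
With m₀=0, d₀=1 and mₖ₊₁ = dₖaₖ − mₖ, dₖ₊₁ = (n − mₖ₊₁²)/dₖ, aₖ₊₁ = ⌊(a₀+mₖ₊₁)/dₖ₊₁⌋:
  k=1: m=25, d=7, a=7
  k=2: m=24, d=8, a=6
  k=3: m=24, d=7, a=7
  k=4: m=25, d=1, a=50
d=1 and a=2a₀=50 at k=4, so the next step gives (m, d) = (25, 7) again — its k=1 value — and the period has length 4.

[25; 7, 6, 7, 50]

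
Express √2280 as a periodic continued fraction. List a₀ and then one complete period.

[47; 1, 2, 1, 94]

a₀ = ⌊√2280⌋ = 47.
With m₀=0, d₀=1 and mₖ₊₁ = dₖaₖ − mₖ, dₖ₊₁ = (n − mₖ₊₁²)/dₖ, aₖ₊₁ = ⌊(a₀+mₖ₊₁)/dₖ₊₁⌋:
  k=1: m=47, d=71, a=1
  k=2: m=24, d=24, a=2
  k=3: m=24, d=71, a=1
  k=4: m=47, d=1, a=94
d=1 and a=2a₀=94 at k=4, so the next step gives (m, d) = (47, 71) again — its k=1 value — and the period has length 4.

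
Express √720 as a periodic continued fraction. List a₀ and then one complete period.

[26; 1, 4, 1, 52]

a₀ = ⌊√720⌋ = 26.
With m₀=0, d₀=1 and mₖ₊₁ = dₖaₖ − mₖ, dₖ₊₁ = (n − mₖ₊₁²)/dₖ, aₖ₊₁ = ⌊(a₀+mₖ₊₁)/dₖ₊₁⌋:
  k=1: m=26, d=44, a=1
  k=2: m=18, d=9, a=4
  k=3: m=18, d=44, a=1
  k=4: m=26, d=1, a=52
d=1 and a=2a₀=52 at k=4, so the next step gives (m, d) = (26, 44) again — its k=1 value — and the period has length 4.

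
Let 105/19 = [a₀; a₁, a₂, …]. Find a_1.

105 = 5·19 + 10   →  a_0 = 5
19 = 1·10 + 9   →  a_1 = 1

1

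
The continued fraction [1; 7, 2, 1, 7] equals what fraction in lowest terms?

192/169

Using pₖ = aₖpₖ₋₁ + pₖ₋₂ and qₖ = aₖqₖ₋₁ + qₖ₋₂:
  k=0: a=1, p=1, q=1
  k=1: a=7, p=8, q=7
  k=2: a=2, p=17, q=15
  k=3: a=1, p=25, q=22
  k=4: a=7, p=192, q=169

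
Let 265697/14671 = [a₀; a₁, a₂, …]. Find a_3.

5

265697 = 18·14671 + 1619   →  a_0 = 18
14671 = 9·1619 + 100   →  a_1 = 9
1619 = 16·100 + 19   →  a_2 = 16
100 = 5·19 + 5   →  a_3 = 5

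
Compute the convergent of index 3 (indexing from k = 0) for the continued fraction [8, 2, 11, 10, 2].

1967/232

Using pₖ = aₖpₖ₋₁ + pₖ₋₂, qₖ = aₖqₖ₋₁ + qₖ₋₂ (with p₋₁=1, p₋₂=0, q₋₁=0, q₋₂=1):
  k=0: a=8, p=8, q=1
  k=1: a=2, p=17, q=2
  k=2: a=11, p=195, q=23
  k=3: a=10, p=1967, q=232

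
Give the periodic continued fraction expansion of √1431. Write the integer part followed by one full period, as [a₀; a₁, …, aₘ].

a₀ = ⌊√1431⌋ = 37.
With m₀=0, d₀=1 and mₖ₊₁ = dₖaₖ − mₖ, dₖ₊₁ = (n − mₖ₊₁²)/dₖ, aₖ₊₁ = ⌊(a₀+mₖ₊₁)/dₖ₊₁⌋:
  k=1: m=37, d=62, a=1
  k=2: m=25, d=13, a=4
  k=3: m=27, d=54, a=1
  k=4: m=27, d=13, a=4
  k=5: m=25, d=62, a=1
  k=6: m=37, d=1, a=74
d=1 and a=2a₀=74 at k=6, so the next step gives (m, d) = (37, 62) again — its k=1 value — and the period has length 6.

[37; 1, 4, 1, 4, 1, 74]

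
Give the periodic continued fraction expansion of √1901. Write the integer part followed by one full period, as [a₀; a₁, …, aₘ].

[43; 1, 1, 1, 1, 86]

a₀ = ⌊√1901⌋ = 43.
With m₀=0, d₀=1 and mₖ₊₁ = dₖaₖ − mₖ, dₖ₊₁ = (n − mₖ₊₁²)/dₖ, aₖ₊₁ = ⌊(a₀+mₖ₊₁)/dₖ₊₁⌋:
  k=1: m=43, d=52, a=1
  k=2: m=9, d=35, a=1
  k=3: m=26, d=35, a=1
  k=4: m=9, d=52, a=1
  k=5: m=43, d=1, a=86
d=1 and a=2a₀=86 at k=5, so the next step gives (m, d) = (43, 52) again — its k=1 value — and the period has length 5.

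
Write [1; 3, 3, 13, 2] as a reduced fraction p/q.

Using pₖ = aₖpₖ₋₁ + pₖ₋₂ and qₖ = aₖqₖ₋₁ + qₖ₋₂:
  k=0: a=1, p=1, q=1
  k=1: a=3, p=4, q=3
  k=2: a=3, p=13, q=10
  k=3: a=13, p=173, q=133
  k=4: a=2, p=359, q=276

359/276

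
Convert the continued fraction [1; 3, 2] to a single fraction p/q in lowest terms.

9/7

Fold from the inside: start with 2/1.
  3 + 1/2 = 7/2
  1 + 2/7 = 9/7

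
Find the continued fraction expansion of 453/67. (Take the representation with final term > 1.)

[6; 1, 3, 5, 3]

453 = 6*67 + 51
67 = 1*51 + 16
51 = 3*16 + 3
16 = 5*3 + 1
3 = 3*1 + 0  (stop)
So 453/67 = [6; 1, 3, 5, 3].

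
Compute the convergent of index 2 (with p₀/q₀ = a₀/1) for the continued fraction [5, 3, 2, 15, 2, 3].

37/7

Using pₖ = aₖpₖ₋₁ + pₖ₋₂, qₖ = aₖqₖ₋₁ + qₖ₋₂ (with p₋₁=1, p₋₂=0, q₋₁=0, q₋₂=1):
  k=0: a=5, p=5, q=1
  k=1: a=3, p=16, q=3
  k=2: a=2, p=37, q=7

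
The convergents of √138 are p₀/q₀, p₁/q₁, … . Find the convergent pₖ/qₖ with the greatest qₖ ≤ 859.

√138 = [11; 1, 2, 1, 22, …] (period length 4).
Convergents:
  p_0/q_0 = 11/1
  p_1/q_1 = 12/1
  p_2/q_2 = 35/3
  p_3/q_3 = 47/4
  p_4/q_4 = 1069/91
  p_5/q_5 = 1116/95
  p_6/q_6 = 3301/281
  p_7/q_7 = 4417/376
  p_8/q_8 = 100475/8553
q_7 = 376 ≤ 859 < 8553 = q_8, so the answer is 4417/376.

4417/376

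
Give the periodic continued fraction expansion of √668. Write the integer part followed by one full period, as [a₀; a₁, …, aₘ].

[25; 1, 5, 2, 12, 2, 5, 1, 50]

a₀ = ⌊√668⌋ = 25.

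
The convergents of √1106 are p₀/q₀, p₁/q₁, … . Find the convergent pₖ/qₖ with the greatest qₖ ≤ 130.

1297/39

√1106 = [33; 3, 1, 8, 1, 3, 66, …] (period length 6).
Convergents:
  p_0/q_0 = 33/1
  p_1/q_1 = 100/3
  p_2/q_2 = 133/4
  p_3/q_3 = 1164/35
  p_4/q_4 = 1297/39
  p_5/q_5 = 5055/152
q_4 = 39 ≤ 130 < 152 = q_5, so the answer is 1297/39.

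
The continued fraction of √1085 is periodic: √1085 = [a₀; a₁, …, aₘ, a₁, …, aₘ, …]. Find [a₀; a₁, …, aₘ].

[32; 1, 15, 2, 15, 1, 64]

a₀ = ⌊√1085⌋ = 32.
With m₀=0, d₀=1 and mₖ₊₁ = dₖaₖ − mₖ, dₖ₊₁ = (n − mₖ₊₁²)/dₖ, aₖ₊₁ = ⌊(a₀+mₖ₊₁)/dₖ₊₁⌋:
  k=1: m=32, d=61, a=1
  k=2: m=29, d=4, a=15
  k=3: m=31, d=31, a=2
  k=4: m=31, d=4, a=15
  k=5: m=29, d=61, a=1
  k=6: m=32, d=1, a=64
d=1 and a=2a₀=64 at k=6, so the next step gives (m, d) = (32, 61) again — its k=1 value — and the period has length 6.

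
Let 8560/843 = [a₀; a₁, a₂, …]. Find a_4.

1

8560 = 10·843 + 130   →  a_0 = 10
843 = 6·130 + 63   →  a_1 = 6
130 = 2·63 + 4   →  a_2 = 2
63 = 15·4 + 3   →  a_3 = 15
4 = 1·3 + 1   →  a_4 = 1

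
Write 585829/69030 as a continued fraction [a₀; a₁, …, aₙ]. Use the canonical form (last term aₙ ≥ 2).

[8; 2, 18, 7, 3, 8, 10]

585829 = 8·69030 + 33589
69030 = 2·33589 + 1852
33589 = 18·1852 + 253
1852 = 7·253 + 81
253 = 3·81 + 10
81 = 8·10 + 1
10 = 10·1 + 0  (stop)
So 585829/69030 = [8; 2, 18, 7, 3, 8, 10].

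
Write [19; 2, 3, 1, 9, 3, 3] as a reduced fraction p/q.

17635/907

Using pₖ = aₖpₖ₋₁ + pₖ₋₂ and qₖ = aₖqₖ₋₁ + qₖ₋₂:
  k=0: a=19, p=19, q=1
  k=1: a=2, p=39, q=2
  k=2: a=3, p=136, q=7
  k=3: a=1, p=175, q=9
  k=4: a=9, p=1711, q=88
  k=5: a=3, p=5308, q=273
  k=6: a=3, p=17635, q=907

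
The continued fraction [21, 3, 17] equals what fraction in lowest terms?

Fold from the inside: start with 17/1.
  3 + 1/17 = 52/17
  21 + 17/52 = 1109/52

1109/52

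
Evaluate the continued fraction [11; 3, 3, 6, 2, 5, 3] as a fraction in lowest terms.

26728/2365

Using pₖ = aₖpₖ₋₁ + pₖ₋₂ and qₖ = aₖqₖ₋₁ + qₖ₋₂:
  k=0: a=11, p=11, q=1
  k=1: a=3, p=34, q=3
  k=2: a=3, p=113, q=10
  k=3: a=6, p=712, q=63
  k=4: a=2, p=1537, q=136
  k=5: a=5, p=8397, q=743
  k=6: a=3, p=26728, q=2365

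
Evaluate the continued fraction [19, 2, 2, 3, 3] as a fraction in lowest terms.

1087/56

Using pₖ = aₖpₖ₋₁ + pₖ₋₂ and qₖ = aₖqₖ₋₁ + qₖ₋₂:
  k=0: a=19, p=19, q=1
  k=1: a=2, p=39, q=2
  k=2: a=2, p=97, q=5
  k=3: a=3, p=330, q=17
  k=4: a=3, p=1087, q=56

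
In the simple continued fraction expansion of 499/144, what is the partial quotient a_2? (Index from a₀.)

499 = 3·144 + 67   →  a_0 = 3
144 = 2·67 + 10   →  a_1 = 2
67 = 6·10 + 7   →  a_2 = 6

6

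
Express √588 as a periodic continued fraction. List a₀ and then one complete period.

[24; 4, 48]

a₀ = ⌊√588⌋ = 24.
With m₀=0, d₀=1 and mₖ₊₁ = dₖaₖ − mₖ, dₖ₊₁ = (n − mₖ₊₁²)/dₖ, aₖ₊₁ = ⌊(a₀+mₖ₊₁)/dₖ₊₁⌋:
  k=1: m=24, d=12, a=4
  k=2: m=24, d=1, a=48
d=1 and a=2a₀=48 at k=2, so the next step gives (m, d) = (24, 12) again — its k=1 value — and the period has length 2.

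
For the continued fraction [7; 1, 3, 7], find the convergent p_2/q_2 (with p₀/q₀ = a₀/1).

31/4

Using pₖ = aₖpₖ₋₁ + pₖ₋₂, qₖ = aₖqₖ₋₁ + qₖ₋₂ (with p₋₁=1, p₋₂=0, q₋₁=0, q₋₂=1):
  k=0: a=7, p=7, q=1
  k=1: a=1, p=8, q=1
  k=2: a=3, p=31, q=4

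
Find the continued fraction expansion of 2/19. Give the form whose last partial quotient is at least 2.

2 = 0*19 + 2
19 = 9*2 + 1
2 = 2*1 + 0  (stop)
So 2/19 = [0; 9, 2].

[0; 9, 2]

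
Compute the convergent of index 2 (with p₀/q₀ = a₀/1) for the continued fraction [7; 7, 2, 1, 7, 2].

107/15

Using pₖ = aₖpₖ₋₁ + pₖ₋₂, qₖ = aₖqₖ₋₁ + qₖ₋₂ (with p₋₁=1, p₋₂=0, q₋₁=0, q₋₂=1):
  k=0: a=7, p=7, q=1
  k=1: a=7, p=50, q=7
  k=2: a=2, p=107, q=15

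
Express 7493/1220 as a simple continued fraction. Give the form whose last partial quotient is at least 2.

7493 = 6×1220 + 173
1220 = 7×173 + 9
173 = 19×9 + 2
9 = 4×2 + 1
2 = 2×1 + 0  (stop)
So 7493/1220 = [6; 7, 19, 4, 2].

[6; 7, 19, 4, 2]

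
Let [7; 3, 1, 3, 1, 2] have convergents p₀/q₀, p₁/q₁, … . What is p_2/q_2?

Using pₖ = aₖpₖ₋₁ + pₖ₋₂, qₖ = aₖqₖ₋₁ + qₖ₋₂ (with p₋₁=1, p₋₂=0, q₋₁=0, q₋₂=1):
  k=0: a=7, p=7, q=1
  k=1: a=3, p=22, q=3
  k=2: a=1, p=29, q=4

29/4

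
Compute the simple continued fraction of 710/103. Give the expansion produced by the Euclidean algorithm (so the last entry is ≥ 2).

[6; 1, 8, 2, 1, 3]

710 = 6×103 + 92
103 = 1×92 + 11
92 = 8×11 + 4
11 = 2×4 + 3
4 = 1×3 + 1
3 = 3×1 + 0  (stop)
So 710/103 = [6; 1, 8, 2, 1, 3].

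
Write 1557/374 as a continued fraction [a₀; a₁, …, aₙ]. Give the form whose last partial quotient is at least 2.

[4; 6, 7, 1, 1, 1, 2]

1557 = 4*374 + 61
374 = 6*61 + 8
61 = 7*8 + 5
8 = 1*5 + 3
5 = 1*3 + 2
3 = 1*2 + 1
2 = 2*1 + 0  (stop)
So 1557/374 = [4; 6, 7, 1, 1, 1, 2].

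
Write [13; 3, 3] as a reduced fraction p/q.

133/10

Fold from the inside: start with 3/1.
  3 + 1/3 = 10/3
  13 + 3/10 = 133/10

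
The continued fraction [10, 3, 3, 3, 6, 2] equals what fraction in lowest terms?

Using pₖ = aₖpₖ₋₁ + pₖ₋₂ and qₖ = aₖqₖ₋₁ + qₖ₋₂:
  k=0: a=10, p=10, q=1
  k=1: a=3, p=31, q=3
  k=2: a=3, p=103, q=10
  k=3: a=3, p=340, q=33
  k=4: a=6, p=2143, q=208
  k=5: a=2, p=4626, q=449

4626/449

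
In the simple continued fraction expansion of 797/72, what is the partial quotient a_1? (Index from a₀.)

14

797 = 11·72 + 5   →  a_0 = 11
72 = 14·5 + 2   →  a_1 = 14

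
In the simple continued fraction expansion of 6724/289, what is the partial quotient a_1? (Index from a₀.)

3

6724 = 23·289 + 77   →  a_0 = 23
289 = 3·77 + 58   →  a_1 = 3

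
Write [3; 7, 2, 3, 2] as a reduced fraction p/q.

Using pₖ = aₖpₖ₋₁ + pₖ₋₂ and qₖ = aₖqₖ₋₁ + qₖ₋₂:
  k=0: a=3, p=3, q=1
  k=1: a=7, p=22, q=7
  k=2: a=2, p=47, q=15
  k=3: a=3, p=163, q=52
  k=4: a=2, p=373, q=119

373/119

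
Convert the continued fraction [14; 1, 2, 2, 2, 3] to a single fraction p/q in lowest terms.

853/58

Using pₖ = aₖpₖ₋₁ + pₖ₋₂ and qₖ = aₖqₖ₋₁ + qₖ₋₂:
  k=0: a=14, p=14, q=1
  k=1: a=1, p=15, q=1
  k=2: a=2, p=44, q=3
  k=3: a=2, p=103, q=7
  k=4: a=2, p=250, q=17
  k=5: a=3, p=853, q=58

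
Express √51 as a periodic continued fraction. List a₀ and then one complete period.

a₀ = ⌊√51⌋ = 7.
With m₀=0, d₀=1 and mₖ₊₁ = dₖaₖ − mₖ, dₖ₊₁ = (n − mₖ₊₁²)/dₖ, aₖ₊₁ = ⌊(a₀+mₖ₊₁)/dₖ₊₁⌋:
  k=1: m=7, d=2, a=7
  k=2: m=7, d=1, a=14
d=1 and a=2a₀=14 at k=2, so the next step gives (m, d) = (7, 2) again — its k=1 value — and the period has length 2.

[7; 7, 14]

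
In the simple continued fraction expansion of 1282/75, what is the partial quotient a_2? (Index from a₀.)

1

1282 = 17·75 + 7   →  a_0 = 17
75 = 10·7 + 5   →  a_1 = 10
7 = 1·5 + 2   →  a_2 = 1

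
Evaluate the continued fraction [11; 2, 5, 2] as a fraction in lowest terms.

275/24

Using pₖ = aₖpₖ₋₁ + pₖ₋₂ and qₖ = aₖqₖ₋₁ + qₖ₋₂:
  k=0: a=11, p=11, q=1
  k=1: a=2, p=23, q=2
  k=2: a=5, p=126, q=11
  k=3: a=2, p=275, q=24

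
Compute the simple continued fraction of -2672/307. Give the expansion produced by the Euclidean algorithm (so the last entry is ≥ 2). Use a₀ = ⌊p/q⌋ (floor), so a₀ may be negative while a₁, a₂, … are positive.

-2672 = -9×307 + 91
307 = 3×91 + 34
91 = 2×34 + 23
34 = 1×23 + 11
23 = 2×11 + 1
11 = 11×1 + 0  (stop)
So -2672/307 = [-9; 3, 2, 1, 2, 11].

[-9; 3, 2, 1, 2, 11]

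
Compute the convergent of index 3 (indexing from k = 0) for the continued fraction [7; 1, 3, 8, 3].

Using pₖ = aₖpₖ₋₁ + pₖ₋₂, qₖ = aₖqₖ₋₁ + qₖ₋₂ (with p₋₁=1, p₋₂=0, q₋₁=0, q₋₂=1):
  k=0: a=7, p=7, q=1
  k=1: a=1, p=8, q=1
  k=2: a=3, p=31, q=4
  k=3: a=8, p=256, q=33

256/33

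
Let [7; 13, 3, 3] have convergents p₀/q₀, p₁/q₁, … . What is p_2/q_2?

Using pₖ = aₖpₖ₋₁ + pₖ₋₂, qₖ = aₖqₖ₋₁ + qₖ₋₂ (with p₋₁=1, p₋₂=0, q₋₁=0, q₋₂=1):
  k=0: a=7, p=7, q=1
  k=1: a=13, p=92, q=13
  k=2: a=3, p=283, q=40

283/40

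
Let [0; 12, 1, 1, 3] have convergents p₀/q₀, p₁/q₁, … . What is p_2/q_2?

Using pₖ = aₖpₖ₋₁ + pₖ₋₂, qₖ = aₖqₖ₋₁ + qₖ₋₂ (with p₋₁=1, p₋₂=0, q₋₁=0, q₋₂=1):
  k=0: a=0, p=0, q=1
  k=1: a=12, p=1, q=12
  k=2: a=1, p=1, q=13

1/13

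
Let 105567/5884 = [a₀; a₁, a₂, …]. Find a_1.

105567 = 17·5884 + 5539   →  a_0 = 17
5884 = 1·5539 + 345   →  a_1 = 1

1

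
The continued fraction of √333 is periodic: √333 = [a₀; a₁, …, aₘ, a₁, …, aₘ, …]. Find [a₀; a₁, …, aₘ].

[18; 4, 36]

a₀ = ⌊√333⌋ = 18.
With m₀=0, d₀=1 and mₖ₊₁ = dₖaₖ − mₖ, dₖ₊₁ = (n − mₖ₊₁²)/dₖ, aₖ₊₁ = ⌊(a₀+mₖ₊₁)/dₖ₊₁⌋:
  k=1: m=18, d=9, a=4
  k=2: m=18, d=1, a=36
d=1 and a=2a₀=36 at k=2, so the next step gives (m, d) = (18, 9) again — its k=1 value — and the period has length 2.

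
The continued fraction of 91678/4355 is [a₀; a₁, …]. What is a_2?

91678 = 21·4355 + 223   →  a_0 = 21
4355 = 19·223 + 118   →  a_1 = 19
223 = 1·118 + 105   →  a_2 = 1

1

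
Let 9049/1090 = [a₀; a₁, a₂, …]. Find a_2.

3

9049 = 8·1090 + 329   →  a_0 = 8
1090 = 3·329 + 103   →  a_1 = 3
329 = 3·103 + 20   →  a_2 = 3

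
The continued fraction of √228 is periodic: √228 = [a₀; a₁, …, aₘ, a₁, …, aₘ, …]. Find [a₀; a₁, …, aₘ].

a₀ = ⌊√228⌋ = 15.
With m₀=0, d₀=1 and mₖ₊₁ = dₖaₖ − mₖ, dₖ₊₁ = (n − mₖ₊₁²)/dₖ, aₖ₊₁ = ⌊(a₀+mₖ₊₁)/dₖ₊₁⌋:
  k=1: m=15, d=3, a=10
  k=2: m=15, d=1, a=30
d=1 and a=2a₀=30 at k=2, so the next step gives (m, d) = (15, 3) again — its k=1 value — and the period has length 2.

[15; 10, 30]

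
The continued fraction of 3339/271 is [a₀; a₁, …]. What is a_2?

3339 = 12·271 + 87   →  a_0 = 12
271 = 3·87 + 10   →  a_1 = 3
87 = 8·10 + 7   →  a_2 = 8

8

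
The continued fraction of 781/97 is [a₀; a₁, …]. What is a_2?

2

781 = 8·97 + 5   →  a_0 = 8
97 = 19·5 + 2   →  a_1 = 19
5 = 2·2 + 1   →  a_2 = 2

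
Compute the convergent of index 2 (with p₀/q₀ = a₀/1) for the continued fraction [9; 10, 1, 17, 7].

100/11

Using pₖ = aₖpₖ₋₁ + pₖ₋₂, qₖ = aₖqₖ₋₁ + qₖ₋₂ (with p₋₁=1, p₋₂=0, q₋₁=0, q₋₂=1):
  k=0: a=9, p=9, q=1
  k=1: a=10, p=91, q=10
  k=2: a=1, p=100, q=11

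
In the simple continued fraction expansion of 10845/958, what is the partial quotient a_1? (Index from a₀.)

3

10845 = 11·958 + 307   →  a_0 = 11
958 = 3·307 + 37   →  a_1 = 3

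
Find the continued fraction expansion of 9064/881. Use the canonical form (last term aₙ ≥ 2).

9064 = 10×881 + 254
881 = 3×254 + 119
254 = 2×119 + 16
119 = 7×16 + 7
16 = 2×7 + 2
7 = 3×2 + 1
2 = 2×1 + 0  (stop)
So 9064/881 = [10; 3, 2, 7, 2, 3, 2].

[10; 3, 2, 7, 2, 3, 2]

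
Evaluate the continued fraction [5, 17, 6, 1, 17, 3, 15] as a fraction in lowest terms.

Using pₖ = aₖpₖ₋₁ + pₖ₋₂ and qₖ = aₖqₖ₋₁ + qₖ₋₂:
  k=0: a=5, p=5, q=1
  k=1: a=17, p=86, q=17
  k=2: a=6, p=521, q=103
  k=3: a=1, p=607, q=120
  k=4: a=17, p=10840, q=2143
  k=5: a=3, p=33127, q=6549
  k=6: a=15, p=507745, q=100378

507745/100378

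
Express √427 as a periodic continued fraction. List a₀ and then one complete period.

[20; 1, 1, 1, 40]

a₀ = ⌊√427⌋ = 20.
With m₀=0, d₀=1 and mₖ₊₁ = dₖaₖ − mₖ, dₖ₊₁ = (n − mₖ₊₁²)/dₖ, aₖ₊₁ = ⌊(a₀+mₖ₊₁)/dₖ₊₁⌋:
  k=1: m=20, d=27, a=1
  k=2: m=7, d=14, a=1
  k=3: m=7, d=27, a=1
  k=4: m=20, d=1, a=40
d=1 and a=2a₀=40 at k=4, so the next step gives (m, d) = (20, 27) again — its k=1 value — and the period has length 4.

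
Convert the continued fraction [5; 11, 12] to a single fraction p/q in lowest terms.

677/133

Fold from the inside: start with 12/1.
  11 + 1/12 = 133/12
  5 + 12/133 = 677/133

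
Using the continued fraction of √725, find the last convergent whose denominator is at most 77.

727/27

√725 = [26; 1, 12, 2, 12, 1, 52, …] (period length 6).
Convergents:
  p_0/q_0 = 26/1
  p_1/q_1 = 27/1
  p_2/q_2 = 350/13
  p_3/q_3 = 727/27
  p_4/q_4 = 9074/337
q_3 = 27 ≤ 77 < 337 = q_4, so the answer is 727/27.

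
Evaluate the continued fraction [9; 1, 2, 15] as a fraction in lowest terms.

Fold from the inside: start with 15/1.
  2 + 1/15 = 31/15
  1 + 15/31 = 46/31
  9 + 31/46 = 445/46

445/46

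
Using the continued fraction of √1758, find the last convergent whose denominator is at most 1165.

√1758 = [41; 1, 12, 1, 82, …] (period length 4).
Convergents:
  p_0/q_0 = 41/1
  p_1/q_1 = 42/1
  p_2/q_2 = 545/13
  p_3/q_3 = 587/14
  p_4/q_4 = 48679/1161
  p_5/q_5 = 49266/1175
q_4 = 1161 ≤ 1165 < 1175 = q_5, so the answer is 48679/1161.

48679/1161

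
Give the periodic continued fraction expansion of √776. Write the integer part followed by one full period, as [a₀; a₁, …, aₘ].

[27; 1, 5, 1, 54]

a₀ = ⌊√776⌋ = 27.
With m₀=0, d₀=1 and mₖ₊₁ = dₖaₖ − mₖ, dₖ₊₁ = (n − mₖ₊₁²)/dₖ, aₖ₊₁ = ⌊(a₀+mₖ₊₁)/dₖ₊₁⌋:
  k=1: m=27, d=47, a=1
  k=2: m=20, d=8, a=5
  k=3: m=20, d=47, a=1
  k=4: m=27, d=1, a=54
d=1 and a=2a₀=54 at k=4, so the next step gives (m, d) = (27, 47) again — its k=1 value — and the period has length 4.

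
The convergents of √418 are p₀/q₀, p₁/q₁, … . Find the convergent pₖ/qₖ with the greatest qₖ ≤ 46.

184/9

√418 = [20; 2, 4, 20, 4, 2, 40, …] (period length 6).
Convergents:
  p_0/q_0 = 20/1
  p_1/q_1 = 41/2
  p_2/q_2 = 184/9
  p_3/q_3 = 3721/182
q_2 = 9 ≤ 46 < 182 = q_3, so the answer is 184/9.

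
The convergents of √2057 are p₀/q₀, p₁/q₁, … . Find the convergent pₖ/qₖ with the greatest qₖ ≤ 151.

√2057 = [45; 2, 1, 4, 1, 2, 90, …] (period length 6).
Convergents:
  p_0/q_0 = 45/1
  p_1/q_1 = 91/2
  p_2/q_2 = 136/3
  p_3/q_3 = 635/14
  p_4/q_4 = 771/17
  p_5/q_5 = 2177/48
  p_6/q_6 = 196701/4337
q_5 = 48 ≤ 151 < 4337 = q_6, so the answer is 2177/48.

2177/48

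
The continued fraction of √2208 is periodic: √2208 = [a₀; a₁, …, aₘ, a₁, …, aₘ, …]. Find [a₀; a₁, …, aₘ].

a₀ = ⌊√2208⌋ = 46.

[46; 1, 92]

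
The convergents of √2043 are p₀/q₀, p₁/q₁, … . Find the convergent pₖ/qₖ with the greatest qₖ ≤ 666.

√2043 = [45; 5, 90, …] (period length 2).
Convergents:
  p_0/q_0 = 45/1
  p_1/q_1 = 226/5
  p_2/q_2 = 20385/451
  p_3/q_3 = 102151/2260
q_2 = 451 ≤ 666 < 2260 = q_3, so the answer is 20385/451.

20385/451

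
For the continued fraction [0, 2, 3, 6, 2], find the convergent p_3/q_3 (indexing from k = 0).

Using pₖ = aₖpₖ₋₁ + pₖ₋₂, qₖ = aₖqₖ₋₁ + qₖ₋₂ (with p₋₁=1, p₋₂=0, q₋₁=0, q₋₂=1):
  k=0: a=0, p=0, q=1
  k=1: a=2, p=1, q=2
  k=2: a=3, p=3, q=7
  k=3: a=6, p=19, q=44

19/44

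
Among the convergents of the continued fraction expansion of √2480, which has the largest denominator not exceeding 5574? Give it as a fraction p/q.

√2480 = [49; 1, 3, 1, 98, …] (period length 4).
Convergents:
  p_0/q_0 = 49/1
  p_1/q_1 = 50/1
  p_2/q_2 = 199/4
  p_3/q_3 = 249/5
  p_4/q_4 = 24601/494
  p_5/q_5 = 24850/499
  p_6/q_6 = 99151/1991
  p_7/q_7 = 124001/2490
  p_8/q_8 = 12251249/246011
q_7 = 2490 ≤ 5574 < 246011 = q_8, so the answer is 124001/2490.

124001/2490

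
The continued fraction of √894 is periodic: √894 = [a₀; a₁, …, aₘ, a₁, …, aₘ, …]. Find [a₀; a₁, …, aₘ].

a₀ = ⌊√894⌋ = 29.
With m₀=0, d₀=1 and mₖ₊₁ = dₖaₖ − mₖ, dₖ₊₁ = (n − mₖ₊₁²)/dₖ, aₖ₊₁ = ⌊(a₀+mₖ₊₁)/dₖ₊₁⌋:
  k=1: m=29, d=53, a=1
  k=2: m=24, d=6, a=8
  k=3: m=24, d=53, a=1
  k=4: m=29, d=1, a=58
d=1 and a=2a₀=58 at k=4, so the next step gives (m, d) = (29, 53) again — its k=1 value — and the period has length 4.

[29; 1, 8, 1, 58]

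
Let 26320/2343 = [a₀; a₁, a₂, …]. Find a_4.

1

26320 = 11·2343 + 547   →  a_0 = 11
2343 = 4·547 + 155   →  a_1 = 4
547 = 3·155 + 82   →  a_2 = 3
155 = 1·82 + 73   →  a_3 = 1
82 = 1·73 + 9   →  a_4 = 1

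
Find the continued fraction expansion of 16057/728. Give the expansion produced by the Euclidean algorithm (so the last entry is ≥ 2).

[22; 17, 1, 3, 10]

16057 = 22×728 + 41
728 = 17×41 + 31
41 = 1×31 + 10
31 = 3×10 + 1
10 = 10×1 + 0  (stop)
So 16057/728 = [22; 17, 1, 3, 10].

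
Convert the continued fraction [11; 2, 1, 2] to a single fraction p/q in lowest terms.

Fold from the inside: start with 2/1.
  1 + 1/2 = 3/2
  2 + 2/3 = 8/3
  11 + 3/8 = 91/8

91/8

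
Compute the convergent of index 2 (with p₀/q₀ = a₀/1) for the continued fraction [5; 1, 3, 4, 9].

Using pₖ = aₖpₖ₋₁ + pₖ₋₂, qₖ = aₖqₖ₋₁ + qₖ₋₂ (with p₋₁=1, p₋₂=0, q₋₁=0, q₋₂=1):
  k=0: a=5, p=5, q=1
  k=1: a=1, p=6, q=1
  k=2: a=3, p=23, q=4

23/4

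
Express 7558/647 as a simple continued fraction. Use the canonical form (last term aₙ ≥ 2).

7558 = 11·647 + 441
647 = 1·441 + 206
441 = 2·206 + 29
206 = 7·29 + 3
29 = 9·3 + 2
3 = 1·2 + 1
2 = 2·1 + 0  (stop)
So 7558/647 = [11; 1, 2, 7, 9, 1, 2].

[11; 1, 2, 7, 9, 1, 2]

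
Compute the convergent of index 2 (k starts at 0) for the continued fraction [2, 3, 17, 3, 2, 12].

Using pₖ = aₖpₖ₋₁ + pₖ₋₂, qₖ = aₖqₖ₋₁ + qₖ₋₂ (with p₋₁=1, p₋₂=0, q₋₁=0, q₋₂=1):
  k=0: a=2, p=2, q=1
  k=1: a=3, p=7, q=3
  k=2: a=17, p=121, q=52

121/52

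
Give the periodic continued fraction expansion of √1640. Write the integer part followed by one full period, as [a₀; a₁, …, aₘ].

[40; 2, 80]

a₀ = ⌊√1640⌋ = 40.
With m₀=0, d₀=1 and mₖ₊₁ = dₖaₖ − mₖ, dₖ₊₁ = (n − mₖ₊₁²)/dₖ, aₖ₊₁ = ⌊(a₀+mₖ₊₁)/dₖ₊₁⌋:
  k=1: m=40, d=40, a=2
  k=2: m=40, d=1, a=80
d=1 and a=2a₀=80 at k=2, so the next step gives (m, d) = (40, 40) again — its k=1 value — and the period has length 2.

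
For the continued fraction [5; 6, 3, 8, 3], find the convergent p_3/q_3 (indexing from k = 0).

Using pₖ = aₖpₖ₋₁ + pₖ₋₂, qₖ = aₖqₖ₋₁ + qₖ₋₂ (with p₋₁=1, p₋₂=0, q₋₁=0, q₋₂=1):
  k=0: a=5, p=5, q=1
  k=1: a=6, p=31, q=6
  k=2: a=3, p=98, q=19
  k=3: a=8, p=815, q=158

815/158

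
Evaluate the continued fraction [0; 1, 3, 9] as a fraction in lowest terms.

28/37

Using pₖ = aₖpₖ₋₁ + pₖ₋₂ and qₖ = aₖqₖ₋₁ + qₖ₋₂:
  k=0: a=0, p=0, q=1
  k=1: a=1, p=1, q=1
  k=2: a=3, p=3, q=4
  k=3: a=9, p=28, q=37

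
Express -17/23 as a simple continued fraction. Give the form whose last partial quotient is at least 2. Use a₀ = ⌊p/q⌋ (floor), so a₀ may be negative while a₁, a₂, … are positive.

[-1; 3, 1, 5]

-17 = -1×23 + 6
23 = 3×6 + 5
6 = 1×5 + 1
5 = 5×1 + 0  (stop)
So -17/23 = [-1; 3, 1, 5].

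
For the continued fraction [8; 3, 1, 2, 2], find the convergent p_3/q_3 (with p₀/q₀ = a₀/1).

Using pₖ = aₖpₖ₋₁ + pₖ₋₂, qₖ = aₖqₖ₋₁ + qₖ₋₂ (with p₋₁=1, p₋₂=0, q₋₁=0, q₋₂=1):
  k=0: a=8, p=8, q=1
  k=1: a=3, p=25, q=3
  k=2: a=1, p=33, q=4
  k=3: a=2, p=91, q=11

91/11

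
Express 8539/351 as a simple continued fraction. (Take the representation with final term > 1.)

8539 = 24*351 + 115
351 = 3*115 + 6
115 = 19*6 + 1
6 = 6*1 + 0  (stop)
So 8539/351 = [24; 3, 19, 6].

[24; 3, 19, 6]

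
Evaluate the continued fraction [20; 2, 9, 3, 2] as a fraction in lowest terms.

2805/137

Using pₖ = aₖpₖ₋₁ + pₖ₋₂ and qₖ = aₖqₖ₋₁ + qₖ₋₂:
  k=0: a=20, p=20, q=1
  k=1: a=2, p=41, q=2
  k=2: a=9, p=389, q=19
  k=3: a=3, p=1208, q=59
  k=4: a=2, p=2805, q=137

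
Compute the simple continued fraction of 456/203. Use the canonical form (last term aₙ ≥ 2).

[2; 4, 16, 1, 2]

456 = 2*203 + 50
203 = 4*50 + 3
50 = 16*3 + 2
3 = 1*2 + 1
2 = 2*1 + 0  (stop)
So 456/203 = [2; 4, 16, 1, 2].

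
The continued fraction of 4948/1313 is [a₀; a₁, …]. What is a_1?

4948 = 3·1313 + 1009   →  a_0 = 3
1313 = 1·1009 + 304   →  a_1 = 1

1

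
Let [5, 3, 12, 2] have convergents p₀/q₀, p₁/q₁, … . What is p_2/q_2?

197/37

Using pₖ = aₖpₖ₋₁ + pₖ₋₂, qₖ = aₖqₖ₋₁ + qₖ₋₂ (with p₋₁=1, p₋₂=0, q₋₁=0, q₋₂=1):
  k=0: a=5, p=5, q=1
  k=1: a=3, p=16, q=3
  k=2: a=12, p=197, q=37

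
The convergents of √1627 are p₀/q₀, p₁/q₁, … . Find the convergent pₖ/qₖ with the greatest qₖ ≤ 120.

√1627 = [40; 2, 1, 39, 1, 2, 80, …] (period length 6).
Convergents:
  p_0/q_0 = 40/1
  p_1/q_1 = 81/2
  p_2/q_2 = 121/3
  p_3/q_3 = 4800/119
  p_4/q_4 = 4921/122
q_3 = 119 ≤ 120 < 122 = q_4, so the answer is 4800/119.

4800/119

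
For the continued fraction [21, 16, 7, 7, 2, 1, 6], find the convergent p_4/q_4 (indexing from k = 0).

Using pₖ = aₖpₖ₋₁ + pₖ₋₂, qₖ = aₖqₖ₋₁ + qₖ₋₂ (with p₋₁=1, p₋₂=0, q₋₁=0, q₋₂=1):
  k=0: a=21, p=21, q=1
  k=1: a=16, p=337, q=16
  k=2: a=7, p=2380, q=113
  k=3: a=7, p=16997, q=807
  k=4: a=2, p=36374, q=1727

36374/1727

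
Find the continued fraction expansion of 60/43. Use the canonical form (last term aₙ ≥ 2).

[1; 2, 1, 1, 8]

60 = 1*43 + 17
43 = 2*17 + 9
17 = 1*9 + 8
9 = 1*8 + 1
8 = 8*1 + 0  (stop)
So 60/43 = [1; 2, 1, 1, 8].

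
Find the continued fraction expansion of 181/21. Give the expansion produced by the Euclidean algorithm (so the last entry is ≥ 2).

181 = 8*21 + 13
21 = 1*13 + 8
13 = 1*8 + 5
8 = 1*5 + 3
5 = 1*3 + 2
3 = 1*2 + 1
2 = 2*1 + 0  (stop)
So 181/21 = [8; 1, 1, 1, 1, 1, 2].

[8; 1, 1, 1, 1, 1, 2]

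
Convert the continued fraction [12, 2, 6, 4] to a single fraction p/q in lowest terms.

Fold from the inside: start with 4/1.
  6 + 1/4 = 25/4
  2 + 4/25 = 54/25
  12 + 25/54 = 673/54

673/54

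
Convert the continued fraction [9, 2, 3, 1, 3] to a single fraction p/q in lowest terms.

Fold from the inside: start with 3/1.
  1 + 1/3 = 4/3
  3 + 3/4 = 15/4
  2 + 4/15 = 34/15
  9 + 15/34 = 321/34

321/34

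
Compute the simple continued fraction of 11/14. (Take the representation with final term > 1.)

11 = 0·14 + 11
14 = 1·11 + 3
11 = 3·3 + 2
3 = 1·2 + 1
2 = 2·1 + 0  (stop)
So 11/14 = [0; 1, 3, 1, 2].

[0; 1, 3, 1, 2]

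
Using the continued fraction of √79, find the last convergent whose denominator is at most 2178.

√79 = [8; 1, 7, 1, 16, …] (period length 4).
Convergents:
  p_0/q_0 = 8/1
  p_1/q_1 = 9/1
  p_2/q_2 = 71/8
  p_3/q_3 = 80/9
  p_4/q_4 = 1351/152
  p_5/q_5 = 1431/161
  p_6/q_6 = 11368/1279
  p_7/q_7 = 12799/1440
  p_8/q_8 = 216152/24319
q_7 = 1440 ≤ 2178 < 24319 = q_8, so the answer is 12799/1440.

12799/1440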